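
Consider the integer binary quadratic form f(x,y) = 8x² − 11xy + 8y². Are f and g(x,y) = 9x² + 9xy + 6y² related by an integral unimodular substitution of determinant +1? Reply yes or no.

D₁ = -135, D₂ = -135
f: translate: b→5 (≡-11 mod 16), so (8,-11,8)→(8,5,5)
f: flip: (8,5,5)→(5,-5,8)
f: translate: b→5 (≡-5 mod 10), so (5,-5,8)→(5,5,8)
f: reduced (well bottom): (5,5,8) with a≤c, −a<b≤a
g: flip: (9,9,6)→(6,-9,9)
g: translate: b→3 (≡-9 mod 12), so (6,-9,9)→(6,3,6)
g: reduced (well bottom): (6,3,6) with a≤c, −a<b≤a
reduced forms (5, 5, 8) vs (6, 3, 6) ⇒ inequivalent

no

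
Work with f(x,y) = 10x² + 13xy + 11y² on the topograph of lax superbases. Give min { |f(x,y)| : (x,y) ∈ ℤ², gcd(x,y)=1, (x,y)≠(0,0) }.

translate: b→-7 (≡13 mod 20), so (10,13,11)→(10,-7,8)
flip: (10,-7,8)→(8,7,10)
reduced (well bottom): (8,7,10) with a≤c, −a<b≤a
well minimum = a = 8

8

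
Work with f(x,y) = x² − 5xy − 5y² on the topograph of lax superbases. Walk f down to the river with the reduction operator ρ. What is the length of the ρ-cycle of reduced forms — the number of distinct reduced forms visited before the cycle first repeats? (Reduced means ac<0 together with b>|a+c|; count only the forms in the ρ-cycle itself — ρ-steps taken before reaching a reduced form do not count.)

D = 45, ⌊√D⌋ = 6
descent: ρ → (-5,5,1)  [lands on river]
river: ρ → (1,5,-5)
ρ-cycle length = 2 (tail of 1 descent step not counted)

2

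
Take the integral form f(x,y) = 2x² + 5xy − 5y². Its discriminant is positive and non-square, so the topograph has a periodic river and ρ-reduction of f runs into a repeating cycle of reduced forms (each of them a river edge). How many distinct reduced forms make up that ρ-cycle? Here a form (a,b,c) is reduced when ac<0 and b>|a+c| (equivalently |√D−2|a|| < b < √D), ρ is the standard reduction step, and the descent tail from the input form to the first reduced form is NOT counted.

D = 65, ⌊√D⌋ = 8
river: ρ → (-5,5,2)
river: ρ → (2,7,-2)
river: ρ → (-2,5,5)
river: ρ → (5,5,-2)
river: ρ → (-2,7,2)
river: ρ → (2,5,-5)
ρ-cycle length = 6 (tail of 0 descent steps not counted)

6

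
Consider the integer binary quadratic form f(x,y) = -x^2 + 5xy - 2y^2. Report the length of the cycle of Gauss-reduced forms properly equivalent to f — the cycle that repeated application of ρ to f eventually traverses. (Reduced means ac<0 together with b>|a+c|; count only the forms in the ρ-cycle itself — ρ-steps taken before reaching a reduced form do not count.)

D = 17, ⌊√D⌋ = 4
descent: ρ → (-2,3,1)  [lands on river]
river: ρ → (1,3,-2)
river: ρ → (-2,1,2)
river: ρ → (2,3,-1)
river: ρ → (-1,3,2)
river: ρ → (2,1,-2)
ρ-cycle length = 6 (tail of 1 descent step not counted)

6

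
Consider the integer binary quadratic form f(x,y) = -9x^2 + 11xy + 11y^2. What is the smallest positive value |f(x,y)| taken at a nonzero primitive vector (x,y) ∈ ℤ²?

river: ρ → (11,11,-9)
river: ρ → (-9,7,13)
river: ρ → (13,19,-3)
river: ρ → (-3,17,19)
river: ρ → (19,21,-1)
river: ρ → (-1,21,19)
river: ρ → (19,17,-3)
river: ρ → (-3,19,13)
river: ρ → (13,7,-9)
river: ρ → (-9,11,11)
closes: descent 0, river 10
min |a| on river = 1

1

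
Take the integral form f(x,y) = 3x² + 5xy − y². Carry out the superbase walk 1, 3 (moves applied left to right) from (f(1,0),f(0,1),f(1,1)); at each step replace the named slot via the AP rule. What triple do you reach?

start (3,-1,7) = (f(1,0),f(0,1),f(1,1))
replace slot 1: 2·((-1)+7) − 3 = 9 → (9,-1,7)
replace slot 3: 2·(9+(-1)) − 7 = 9 → (9,-1,9)

9,-1,9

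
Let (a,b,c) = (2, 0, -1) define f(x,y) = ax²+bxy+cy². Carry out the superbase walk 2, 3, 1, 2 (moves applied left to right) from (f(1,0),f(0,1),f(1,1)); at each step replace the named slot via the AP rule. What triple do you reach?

start (2,-1,1) = (f(1,0),f(0,1),f(1,1))
replace slot 2: 2·(2+1) − (-1) = 7 → (2,7,1)
replace slot 3: 2·(2+7) − 1 = 17 → (2,7,17)
replace slot 1: 2·(7+17) − 2 = 46 → (46,7,17)
replace slot 2: 2·(46+17) − 7 = 119 → (46,119,17)

46,119,17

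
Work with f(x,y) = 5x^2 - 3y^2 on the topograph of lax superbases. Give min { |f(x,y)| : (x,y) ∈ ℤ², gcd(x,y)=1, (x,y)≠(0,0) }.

descent: ρ → (-3,6,2)  [lands on river]
river: ρ → (2,6,-3)
closes: descent 1, river 2
min |a| on river = 2

2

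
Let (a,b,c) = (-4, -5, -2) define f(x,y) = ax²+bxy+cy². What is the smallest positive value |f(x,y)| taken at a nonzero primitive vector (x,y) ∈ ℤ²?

translate: b→-3 (≡5 mod 8), so (4,5,2)→(4,-3,1)
flip: (4,-3,1)→(1,3,4)
translate: b→1 (≡3 mod 2), so (1,3,4)→(1,1,2)
reduced (well bottom): (1,1,2) with a≤c, −a<b≤a
well minimum |f| = |-1| = 1 (negative-definite)

1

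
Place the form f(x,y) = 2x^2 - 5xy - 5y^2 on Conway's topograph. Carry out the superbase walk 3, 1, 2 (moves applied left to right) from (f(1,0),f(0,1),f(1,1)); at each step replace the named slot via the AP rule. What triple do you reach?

start (2,-5,-8) = (f(1,0),f(0,1),f(1,1))
replace slot 3: 2·(2+(-5)) − (-8) = 2 → (2,-5,2)
replace slot 1: 2·((-5)+2) − 2 = -8 → (-8,-5,2)
replace slot 2: 2·((-8)+2) − (-5) = -7 → (-8,-7,2)

-8,-7,2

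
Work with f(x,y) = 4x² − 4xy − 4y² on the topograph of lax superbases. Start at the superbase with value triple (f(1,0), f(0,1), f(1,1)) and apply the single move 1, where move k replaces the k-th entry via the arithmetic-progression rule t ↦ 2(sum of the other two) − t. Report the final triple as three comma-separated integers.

start (4,-4,-4) = (f(1,0),f(0,1),f(1,1))
replace slot 1: 2·((-4)+(-4)) − 4 = -20 → (-20,-4,-4)

-20,-4,-4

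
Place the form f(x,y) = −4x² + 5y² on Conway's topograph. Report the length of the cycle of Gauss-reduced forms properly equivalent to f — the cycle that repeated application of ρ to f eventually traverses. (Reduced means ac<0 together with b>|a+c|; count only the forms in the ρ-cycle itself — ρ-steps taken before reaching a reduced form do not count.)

D = 80, ⌊√D⌋ = 8
descent: ρ → (5,0,-4)
descent: ρ → (-4,8,1)  [lands on river]
river: ρ → (1,8,-4)
ρ-cycle length = 2 (tail of 2 descent steps not counted)

2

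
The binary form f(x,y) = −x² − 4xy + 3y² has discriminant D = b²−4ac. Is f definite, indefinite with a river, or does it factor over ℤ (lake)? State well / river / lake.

D = b²−4ac = (-4)² − 4·(-1)·3 = 28
D > 0 non-square ⇒ indefinite ⇒ periodic river

river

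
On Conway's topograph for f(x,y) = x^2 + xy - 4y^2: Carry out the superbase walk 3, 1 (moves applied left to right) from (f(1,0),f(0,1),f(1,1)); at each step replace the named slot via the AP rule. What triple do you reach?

start (1,-4,-2) = (f(1,0),f(0,1),f(1,1))
replace slot 3: 2·(1+(-4)) − (-2) = -4 → (1,-4,-4)
replace slot 1: 2·((-4)+(-4)) − 1 = -17 → (-17,-4,-4)

-17,-4,-4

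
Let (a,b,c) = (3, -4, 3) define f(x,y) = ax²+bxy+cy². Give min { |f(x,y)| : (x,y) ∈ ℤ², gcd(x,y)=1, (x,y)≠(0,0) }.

translate: b→2 (≡-4 mod 6), so (3,-4,3)→(3,2,2)
flip: (3,2,2)→(2,-2,3)
translate: b→2 (≡-2 mod 4), so (2,-2,3)→(2,2,3)
reduced (well bottom): (2,2,3) with a≤c, −a<b≤a
well minimum = a = 2

2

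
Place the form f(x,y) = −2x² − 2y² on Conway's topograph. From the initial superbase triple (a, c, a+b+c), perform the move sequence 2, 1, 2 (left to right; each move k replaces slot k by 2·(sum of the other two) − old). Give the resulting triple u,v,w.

start (-2,-2,-4) = (f(1,0),f(0,1),f(1,1))
replace slot 2: 2·((-2)+(-4)) − (-2) = -10 → (-2,-10,-4)
replace slot 1: 2·((-10)+(-4)) − (-2) = -26 → (-26,-10,-4)
replace slot 2: 2·((-26)+(-4)) − (-10) = -50 → (-26,-50,-4)

-26,-50,-4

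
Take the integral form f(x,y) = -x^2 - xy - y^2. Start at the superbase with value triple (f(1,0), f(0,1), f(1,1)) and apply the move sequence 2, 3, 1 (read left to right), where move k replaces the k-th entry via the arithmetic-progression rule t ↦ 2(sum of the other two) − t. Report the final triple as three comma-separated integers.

start (-1,-1,-3) = (f(1,0),f(0,1),f(1,1))
replace slot 2: 2·((-1)+(-3)) − (-1) = -7 → (-1,-7,-3)
replace slot 3: 2·((-1)+(-7)) − (-3) = -13 → (-1,-7,-13)
replace slot 1: 2·((-7)+(-13)) − (-1) = -39 → (-39,-7,-13)

-39,-7,-13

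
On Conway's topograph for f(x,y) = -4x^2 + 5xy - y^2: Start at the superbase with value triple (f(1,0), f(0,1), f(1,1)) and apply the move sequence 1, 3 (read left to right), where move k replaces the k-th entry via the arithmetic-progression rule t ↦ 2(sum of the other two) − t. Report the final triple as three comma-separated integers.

start (-4,-1,0) = (f(1,0),f(0,1),f(1,1))
replace slot 1: 2·((-1)+0) − (-4) = 2 → (2,-1,0)
replace slot 3: 2·(2+(-1)) − 0 = 2 → (2,-1,2)

2,-1,2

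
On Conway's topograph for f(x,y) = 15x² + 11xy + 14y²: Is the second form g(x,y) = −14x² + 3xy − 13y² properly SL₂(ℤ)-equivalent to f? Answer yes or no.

D₁ = -719, D₂ = -719
f: flip: (15,11,14)→(14,-11,15)
f: reduced (well bottom): (14,-11,15) with a≤c, −a<b≤a
g is negative-definite; reduce −g:
−g: flip: (14,-3,13)→(13,3,14)
−g: reduced (well bottom): (13,3,14) with a≤c, −a<b≤a
flip sign back: reduced form of g is (-13,-3,-14)
reduced forms (14, -11, 15) vs (-13, -3, -14) ⇒ inequivalent

no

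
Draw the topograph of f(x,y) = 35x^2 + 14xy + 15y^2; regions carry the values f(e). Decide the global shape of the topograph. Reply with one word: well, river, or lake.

D = b²−4ac = 14² − 4·35·15 = -1904
D < 0 ⇒ definite ⇒ every region one sign ⇒ single well

well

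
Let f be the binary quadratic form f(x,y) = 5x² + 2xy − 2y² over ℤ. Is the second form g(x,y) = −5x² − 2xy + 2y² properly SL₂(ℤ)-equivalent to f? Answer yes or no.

D₁ = 44, D₂ = 44
river cycle of f (length 2): (-2, 6, 1), (1, 6, -2)
river cycle of g (length 2): (2, 6, -1), (-1, 6, 2)
cycles differ ⇒ inequivalent

no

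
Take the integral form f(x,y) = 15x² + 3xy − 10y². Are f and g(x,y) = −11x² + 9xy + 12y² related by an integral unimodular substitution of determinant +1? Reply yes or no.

D₁ = 609, D₂ = 609
river cycle of f (length 16): (-10, 17, 8), (8, 15, -12), (-12, 9, 11), (11, 13, -10), (-10, 7, 14), (14, 21, -3), (-3, 21, 14), (14, 7, -10), (-10, 13, 11), (11, 9, -12), … (6 more)
river cycle of g (length 16): (12, 15, -8), (-8, 17, 10), (10, 23, -2), (-2, 21, 21), (21, 21, -2), (-2, 23, 10), (10, 17, -8), (-8, 15, 12), (12, 9, -11), (-11, 13, 10), … (6 more)
cycles differ ⇒ inequivalent

no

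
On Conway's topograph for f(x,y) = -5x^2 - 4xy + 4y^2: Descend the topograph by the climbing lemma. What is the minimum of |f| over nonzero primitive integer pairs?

descent: ρ → (4,4,-5)  [lands on river]
river: ρ → (-5,6,3)
river: ρ → (3,6,-5)
river: ρ → (-5,4,4)
closes: descent 1, river 4
min |a| on river = 3

3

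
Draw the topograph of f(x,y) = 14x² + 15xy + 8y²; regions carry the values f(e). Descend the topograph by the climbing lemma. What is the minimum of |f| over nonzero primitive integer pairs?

translate: b→-13 (≡15 mod 28), so (14,15,8)→(14,-13,7)
flip: (14,-13,7)→(7,13,14)
translate: b→-1 (≡13 mod 14), so (7,13,14)→(7,-1,8)
reduced (well bottom): (7,-1,8) with a≤c, −a<b≤a
well minimum = a = 7

7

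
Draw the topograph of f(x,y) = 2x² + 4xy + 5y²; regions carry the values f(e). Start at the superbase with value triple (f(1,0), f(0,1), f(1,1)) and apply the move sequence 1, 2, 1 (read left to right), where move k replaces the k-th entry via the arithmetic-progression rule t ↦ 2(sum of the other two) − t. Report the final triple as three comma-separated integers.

start (2,5,11) = (f(1,0),f(0,1),f(1,1))
replace slot 1: 2·(5+11) − 2 = 30 → (30,5,11)
replace slot 2: 2·(30+11) − 5 = 77 → (30,77,11)
replace slot 1: 2·(77+11) − 30 = 146 → (146,77,11)

146,77,11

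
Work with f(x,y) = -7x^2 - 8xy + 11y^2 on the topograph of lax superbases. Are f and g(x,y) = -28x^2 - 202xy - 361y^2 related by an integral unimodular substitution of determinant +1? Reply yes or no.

D₁ = 372, D₂ = 372
river cycle of f (length 10): (11, 8, -7), (-7, 6, 12), (12, 18, -1), (-1, 18, 12), (12, 6, -7), (-7, 8, 11), (11, 14, -4), (-4, 18, 3), (3, 18, -4), (-4, 14, 11)
river cycle of g (length 10): (-1, 18, 12), (12, 6, -7), (-7, 8, 11), (11, 14, -4), (-4, 18, 3), (3, 18, -4), (-4, 14, 11), (11, 8, -7), (-7, 6, 12), (12, 18, -1)
cycles coincide ⇒ equivalent

yes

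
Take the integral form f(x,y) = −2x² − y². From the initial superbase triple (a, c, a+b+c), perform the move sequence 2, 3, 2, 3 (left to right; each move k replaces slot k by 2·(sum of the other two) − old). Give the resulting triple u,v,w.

start (-2,-1,-3) = (f(1,0),f(0,1),f(1,1))
replace slot 2: 2·((-2)+(-3)) − (-1) = -9 → (-2,-9,-3)
replace slot 3: 2·((-2)+(-9)) − (-3) = -19 → (-2,-9,-19)
replace slot 2: 2·((-2)+(-19)) − (-9) = -33 → (-2,-33,-19)
replace slot 3: 2·((-2)+(-33)) − (-19) = -51 → (-2,-33,-51)

-2,-33,-51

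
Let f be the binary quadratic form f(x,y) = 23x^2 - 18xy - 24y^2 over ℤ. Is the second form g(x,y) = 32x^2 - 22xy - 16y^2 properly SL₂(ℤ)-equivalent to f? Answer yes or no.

D₁ = 2532, D₂ = 2532
river cycle of f (length 18): (-24, 18, 23), (23, 28, -19), (-19, 48, 3), (3, 48, -19), (-19, 28, 23), (23, 18, -24), (-24, 30, 17), (17, 38, -16), (-16, 26, 29), (29, 32, -13), … (8 more)
river cycle of g (length 18): (-16, 22, 32), (32, 42, -6), (-6, 42, 32), (32, 22, -16), (-16, 42, 12), (12, 30, -34), (-34, 38, 8), (8, 42, -24), (-24, 6, 26), (26, 46, -4), … (8 more)
cycles differ ⇒ inequivalent

no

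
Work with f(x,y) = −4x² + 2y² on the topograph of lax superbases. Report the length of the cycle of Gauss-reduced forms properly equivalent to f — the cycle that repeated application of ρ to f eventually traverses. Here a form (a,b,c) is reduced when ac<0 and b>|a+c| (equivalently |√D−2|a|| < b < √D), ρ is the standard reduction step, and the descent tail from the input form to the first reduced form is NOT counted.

D = 32, ⌊√D⌋ = 5
descent: ρ → (2,4,-2)  [lands on river]
river: ρ → (-2,4,2)
ρ-cycle length = 2 (tail of 1 descent step not counted)

2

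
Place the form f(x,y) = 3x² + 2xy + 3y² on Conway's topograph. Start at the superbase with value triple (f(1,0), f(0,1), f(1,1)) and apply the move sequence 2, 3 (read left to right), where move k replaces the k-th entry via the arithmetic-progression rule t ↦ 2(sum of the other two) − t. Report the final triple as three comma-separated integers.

start (3,3,8) = (f(1,0),f(0,1),f(1,1))
replace slot 2: 2·(3+8) − 3 = 19 → (3,19,8)
replace slot 3: 2·(3+19) − 8 = 36 → (3,19,36)

3,19,36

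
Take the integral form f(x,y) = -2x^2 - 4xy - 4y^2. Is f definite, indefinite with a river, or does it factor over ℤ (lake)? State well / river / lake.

D = b²−4ac = (-4)² − 4·(-2)·(-4) = -16
D < 0 ⇒ definite ⇒ every region one sign ⇒ single well

well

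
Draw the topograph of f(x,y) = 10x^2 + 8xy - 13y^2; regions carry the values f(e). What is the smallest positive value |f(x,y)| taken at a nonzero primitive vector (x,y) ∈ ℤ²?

river: ρ → (-13,18,5)
river: ρ → (5,22,-5)
river: ρ → (-5,18,13)
river: ρ → (13,8,-10)
river: ρ → (-10,12,11)
river: ρ → (11,10,-11)
river: ρ → (-11,12,10)
river: ρ → (10,8,-13)
closes: descent 0, river 8
min |a| on river = 5

5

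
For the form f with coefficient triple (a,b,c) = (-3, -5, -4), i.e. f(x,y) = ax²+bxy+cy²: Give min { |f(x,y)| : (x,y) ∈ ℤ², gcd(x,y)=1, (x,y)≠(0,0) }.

translate: b→-1 (≡5 mod 6), so (3,5,4)→(3,-1,2)
flip: (3,-1,2)→(2,1,3)
reduced (well bottom): (2,1,3) with a≤c, −a<b≤a
well minimum |f| = |-2| = 2 (negative-definite)

2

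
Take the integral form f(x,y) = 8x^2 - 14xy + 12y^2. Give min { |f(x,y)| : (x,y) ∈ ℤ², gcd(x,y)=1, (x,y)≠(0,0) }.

translate: b→2 (≡-14 mod 16), so (8,-14,12)→(8,2,6)
flip: (8,2,6)→(6,-2,8)
reduced (well bottom): (6,-2,8) with a≤c, −a<b≤a
well minimum = a = 6

6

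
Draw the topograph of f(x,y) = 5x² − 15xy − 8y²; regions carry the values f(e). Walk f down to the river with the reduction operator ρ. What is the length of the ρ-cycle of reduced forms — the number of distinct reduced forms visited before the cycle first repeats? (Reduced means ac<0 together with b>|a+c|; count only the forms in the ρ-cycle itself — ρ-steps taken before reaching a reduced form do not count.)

D = 385, ⌊√D⌋ = 19
descent: ρ → (-8,15,5)  [lands on river]
river: ρ → (5,15,-8)
river: ρ → (-8,17,3)
river: ρ → (3,19,-2)
river: ρ → (-2,17,12)
river: ρ → (12,7,-7)
river: ρ → (-7,7,12)
river: ρ → (12,17,-2)
river: ρ → (-2,19,3)
river: ρ → (3,17,-8)
ρ-cycle length = 10 (tail of 1 descent step not counted)

10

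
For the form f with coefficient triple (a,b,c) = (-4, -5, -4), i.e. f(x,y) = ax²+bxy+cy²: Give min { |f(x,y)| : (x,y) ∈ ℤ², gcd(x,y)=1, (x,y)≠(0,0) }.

translate: b→-3 (≡5 mod 8), so (4,5,4)→(4,-3,3)
flip: (4,-3,3)→(3,3,4)
reduced (well bottom): (3,3,4) with a≤c, −a<b≤a
well minimum |f| = |-3| = 3 (negative-definite)

3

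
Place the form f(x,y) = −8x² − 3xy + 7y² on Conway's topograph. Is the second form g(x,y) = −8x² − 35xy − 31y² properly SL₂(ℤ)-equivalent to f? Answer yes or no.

D₁ = 233, D₂ = 233
river cycle of f (length 18): (7, 3, -8), (-8, 13, 2), (2, 15, -1), (-1, 15, 2), (2, 13, -8), (-8, 3, 7), (7, 11, -4), (-4, 13, 4), (4, 11, -7), (-7, 3, 8), … (8 more)
river cycle of g (length 18): (-4, 11, 7), (7, 3, -8), (-8, 13, 2), (2, 15, -1), (-1, 15, 2), (2, 13, -8), (-8, 3, 7), (7, 11, -4), (-4, 13, 4), (4, 11, -7), … (8 more)
cycles coincide ⇒ equivalent

yes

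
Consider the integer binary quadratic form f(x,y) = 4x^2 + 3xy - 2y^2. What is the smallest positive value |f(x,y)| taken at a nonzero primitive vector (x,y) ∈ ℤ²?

river: ρ → (-2,5,2)
river: ρ → (2,3,-4)
river: ρ → (-4,5,1)
river: ρ → (1,5,-4)
river: ρ → (-4,3,2)
river: ρ → (2,5,-2)
river: ρ → (-2,3,4)
river: ρ → (4,5,-1)
river: ρ → (-1,5,4)
river: ρ → (4,3,-2)
closes: descent 0, river 10
min |a| on river = 1

1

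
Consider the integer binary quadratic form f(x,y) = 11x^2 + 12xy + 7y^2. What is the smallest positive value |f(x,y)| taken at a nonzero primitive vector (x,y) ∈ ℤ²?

translate: b→-10 (≡12 mod 22), so (11,12,7)→(11,-10,6)
flip: (11,-10,6)→(6,10,11)
translate: b→-2 (≡10 mod 12), so (6,10,11)→(6,-2,7)
reduced (well bottom): (6,-2,7) with a≤c, −a<b≤a
well minimum = a = 6

6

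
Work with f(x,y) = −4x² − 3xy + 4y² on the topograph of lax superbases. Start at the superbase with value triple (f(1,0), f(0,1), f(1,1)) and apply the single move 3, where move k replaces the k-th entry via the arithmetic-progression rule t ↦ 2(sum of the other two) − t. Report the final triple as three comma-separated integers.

start (-4,4,-3) = (f(1,0),f(0,1),f(1,1))
replace slot 3: 2·((-4)+4) − (-3) = 3 → (-4,4,3)

-4,4,3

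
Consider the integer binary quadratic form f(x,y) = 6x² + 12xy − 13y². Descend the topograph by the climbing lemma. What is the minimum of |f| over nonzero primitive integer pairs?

river: ρ → (-13,14,5)
river: ρ → (5,16,-10)
river: ρ → (-10,4,11)
river: ρ → (11,18,-3)
river: ρ → (-3,18,11)
river: ρ → (11,4,-10)
river: ρ → (-10,16,5)
river: ρ → (5,14,-13)
river: ρ → (-13,12,6)
river: ρ → (6,12,-13)
closes: descent 0, river 10
min |a| on river = 3

3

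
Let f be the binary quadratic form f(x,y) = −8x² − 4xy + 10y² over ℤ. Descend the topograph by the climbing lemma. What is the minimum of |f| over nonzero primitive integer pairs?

descent: ρ → (10,4,-8)  [lands on river]
river: ρ → (-8,12,6)
river: ρ → (6,12,-8)
river: ρ → (-8,4,10)
river: ρ → (10,16,-2)
river: ρ → (-2,16,10)
closes: descent 1, river 6
min |a| on river = 2

2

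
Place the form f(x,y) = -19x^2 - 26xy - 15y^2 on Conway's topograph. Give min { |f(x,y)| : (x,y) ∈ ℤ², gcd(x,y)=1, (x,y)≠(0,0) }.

translate: b→-12 (≡26 mod 38), so (19,26,15)→(19,-12,8)
flip: (19,-12,8)→(8,12,19)
translate: b→-4 (≡12 mod 16), so (8,12,19)→(8,-4,15)
reduced (well bottom): (8,-4,15) with a≤c, −a<b≤a
well minimum |f| = |-8| = 8 (negative-definite)

8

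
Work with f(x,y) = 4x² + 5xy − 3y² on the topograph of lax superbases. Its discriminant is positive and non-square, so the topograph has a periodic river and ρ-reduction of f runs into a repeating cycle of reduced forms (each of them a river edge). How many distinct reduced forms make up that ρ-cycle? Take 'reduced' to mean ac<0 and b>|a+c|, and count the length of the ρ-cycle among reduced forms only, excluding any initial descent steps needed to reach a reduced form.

D = 73, ⌊√D⌋ = 8
river: ρ → (-3,7,2)
river: ρ → (2,5,-6)
river: ρ → (-6,7,1)
river: ρ → (1,7,-6)
river: ρ → (-6,5,2)
river: ρ → (2,7,-3)
river: ρ → (-3,5,4)
river: ρ → (4,3,-4)
river: ρ → (-4,5,3)
river: ρ → (3,7,-2)
river: ρ → (-2,5,6)
river: ρ → (6,7,-1)
river: ρ → (-1,7,6)
river: ρ → (6,5,-2)
river: ρ → (-2,7,3)
river: ρ → (3,5,-4)
river: ρ → (-4,3,4)
river: ρ → (4,5,-3)
ρ-cycle length = 18 (tail of 0 descent steps not counted)

18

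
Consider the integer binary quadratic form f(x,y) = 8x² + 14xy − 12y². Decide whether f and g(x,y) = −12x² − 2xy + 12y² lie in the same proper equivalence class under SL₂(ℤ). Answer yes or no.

D₁ = 580, D₂ = 580
river cycle of f (length 10): (-12, 10, 10), (10, 10, -12), (-12, 14, 8), (8, 18, -8), (-8, 14, 12), (12, 10, -10), (-10, 10, 12), (12, 14, -8), (-8, 18, 8), (8, 14, -12)
river cycle of g (length 6): (12, 2, -12), (-12, 22, 2), (2, 22, -12), (-12, 2, 12), (12, 22, -2), (-2, 22, 12)
cycles differ ⇒ inequivalent

no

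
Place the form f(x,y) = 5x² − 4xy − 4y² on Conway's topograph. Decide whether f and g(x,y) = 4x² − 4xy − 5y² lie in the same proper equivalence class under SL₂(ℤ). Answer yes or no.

D₁ = 96, D₂ = 96
river cycle of f (length 4): (-4, 4, 5), (5, 6, -3), (-3, 6, 5), (5, 4, -4)
river cycle of g (length 4): (-5, 4, 4), (4, 4, -5), (-5, 6, 3), (3, 6, -5)
cycles differ ⇒ inequivalent

no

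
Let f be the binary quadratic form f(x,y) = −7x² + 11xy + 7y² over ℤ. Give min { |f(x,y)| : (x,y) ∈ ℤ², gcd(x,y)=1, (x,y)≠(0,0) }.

river: ρ → (7,17,-1)
river: ρ → (-1,17,7)
river: ρ → (7,11,-7)
river: ρ → (-7,17,1)
river: ρ → (1,17,-7)
river: ρ → (-7,11,7)
closes: descent 0, river 6
min |a| on river = 1

1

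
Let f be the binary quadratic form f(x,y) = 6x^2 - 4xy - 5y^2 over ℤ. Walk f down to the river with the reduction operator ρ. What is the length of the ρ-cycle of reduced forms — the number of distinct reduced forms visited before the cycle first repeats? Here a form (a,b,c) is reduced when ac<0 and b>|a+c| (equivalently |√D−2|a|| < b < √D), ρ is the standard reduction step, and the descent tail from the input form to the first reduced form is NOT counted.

D = 136, ⌊√D⌋ = 11
descent: ρ → (-5,4,6)  [lands on river]
river: ρ → (6,8,-3)
river: ρ → (-3,10,3)
river: ρ → (3,8,-6)
river: ρ → (-6,4,5)
river: ρ → (5,6,-5)
ρ-cycle length = 6 (tail of 1 descent step not counted)

6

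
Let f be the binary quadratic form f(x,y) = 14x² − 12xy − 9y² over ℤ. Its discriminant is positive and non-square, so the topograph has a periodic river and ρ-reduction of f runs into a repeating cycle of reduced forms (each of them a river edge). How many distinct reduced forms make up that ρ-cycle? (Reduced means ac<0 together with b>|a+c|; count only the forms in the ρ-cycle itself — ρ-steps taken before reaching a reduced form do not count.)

D = 648, ⌊√D⌋ = 25
descent: ρ → (-9,12,14)  [lands on river]
river: ρ → (14,16,-7)
river: ρ → (-7,12,18)
river: ρ → (18,24,-1)
river: ρ → (-1,24,18)
river: ρ → (18,12,-7)
river: ρ → (-7,16,14)
river: ρ → (14,12,-9)
river: ρ → (-9,24,2)
river: ρ → (2,24,-9)
ρ-cycle length = 10 (tail of 1 descent step not counted)

10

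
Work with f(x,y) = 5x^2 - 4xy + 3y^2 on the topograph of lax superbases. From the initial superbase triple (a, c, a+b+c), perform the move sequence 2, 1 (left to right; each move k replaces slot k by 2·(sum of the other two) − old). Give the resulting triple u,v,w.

start (5,3,4) = (f(1,0),f(0,1),f(1,1))
replace slot 2: 2·(5+4) − 3 = 15 → (5,15,4)
replace slot 1: 2·(15+4) − 5 = 33 → (33,15,4)

33,15,4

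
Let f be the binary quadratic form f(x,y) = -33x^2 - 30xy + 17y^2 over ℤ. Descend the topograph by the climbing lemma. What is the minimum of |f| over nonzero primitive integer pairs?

descent: ρ → (17,30,-33)  [lands on river]
river: ρ → (-33,36,14)
river: ρ → (14,48,-15)
river: ρ → (-15,42,23)
river: ρ → (23,50,-7)
river: ρ → (-7,48,30)
river: ρ → (30,12,-25)
river: ρ → (-25,38,17)
closes: descent 1, river 8
min |a| on river = 7

7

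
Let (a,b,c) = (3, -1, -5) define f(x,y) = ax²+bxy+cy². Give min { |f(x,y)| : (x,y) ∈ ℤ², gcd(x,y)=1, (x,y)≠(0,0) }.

descent: ρ → (-5,1,3)
descent: ρ → (3,5,-3)  [lands on river]
river: ρ → (-3,7,1)
river: ρ → (1,7,-3)
river: ρ → (-3,5,3)
river: ρ → (3,7,-1)
river: ρ → (-1,7,3)
closes: descent 2, river 6
min |a| on river = 1

1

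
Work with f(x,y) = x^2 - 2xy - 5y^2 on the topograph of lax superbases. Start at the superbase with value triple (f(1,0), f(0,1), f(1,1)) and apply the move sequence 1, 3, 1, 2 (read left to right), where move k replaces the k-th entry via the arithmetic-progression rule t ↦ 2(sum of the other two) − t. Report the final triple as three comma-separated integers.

start (1,-5,-6) = (f(1,0),f(0,1),f(1,1))
replace slot 1: 2·((-5)+(-6)) − 1 = -23 → (-23,-5,-6)
replace slot 3: 2·((-23)+(-5)) − (-6) = -50 → (-23,-5,-50)
replace slot 1: 2·((-5)+(-50)) − (-23) = -87 → (-87,-5,-50)
replace slot 2: 2·((-87)+(-50)) − (-5) = -269 → (-87,-269,-50)

-87,-269,-50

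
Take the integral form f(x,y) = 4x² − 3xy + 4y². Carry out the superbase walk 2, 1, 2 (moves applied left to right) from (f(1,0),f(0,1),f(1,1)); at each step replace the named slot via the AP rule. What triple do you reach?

start (4,4,5) = (f(1,0),f(0,1),f(1,1))
replace slot 2: 2·(4+5) − 4 = 14 → (4,14,5)
replace slot 1: 2·(14+5) − 4 = 34 → (34,14,5)
replace slot 2: 2·(34+5) − 14 = 64 → (34,64,5)

34,64,5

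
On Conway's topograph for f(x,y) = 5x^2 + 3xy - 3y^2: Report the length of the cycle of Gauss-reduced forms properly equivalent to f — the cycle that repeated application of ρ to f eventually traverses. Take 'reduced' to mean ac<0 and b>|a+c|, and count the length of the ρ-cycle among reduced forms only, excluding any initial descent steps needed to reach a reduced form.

D = 69, ⌊√D⌋ = 8
river: ρ → (-3,3,5)
river: ρ → (5,7,-1)
river: ρ → (-1,7,5)
river: ρ → (5,3,-3)
ρ-cycle length = 4 (tail of 0 descent steps not counted)

4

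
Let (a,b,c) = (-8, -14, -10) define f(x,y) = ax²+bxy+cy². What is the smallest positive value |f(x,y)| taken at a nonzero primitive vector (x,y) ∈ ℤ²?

translate: b→-2 (≡14 mod 16), so (8,14,10)→(8,-2,4)
flip: (8,-2,4)→(4,2,8)
reduced (well bottom): (4,2,8) with a≤c, −a<b≤a
well minimum |f| = |-4| = 4 (negative-definite)

4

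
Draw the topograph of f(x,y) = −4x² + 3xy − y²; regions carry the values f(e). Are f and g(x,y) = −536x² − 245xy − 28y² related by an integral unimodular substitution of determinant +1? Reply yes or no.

D₁ = -7, D₂ = -7
f is negative-definite; reduce −f:
−f: flip: (4,-3,1)→(1,3,4)
−f: translate: b→1 (≡3 mod 2), so (1,3,4)→(1,1,2)
−f: reduced (well bottom): (1,1,2) with a≤c, −a<b≤a
flip sign back: reduced form of f is (-1,-1,-2)
g is negative-definite; reduce −g:
−g: flip: (536,245,28)→(28,-245,536)
−g: translate: b→-21 (≡-245 mod 56), so (28,-245,536)→(28,-21,4)
−g: flip: (28,-21,4)→(4,21,28)
−g: translate: b→-3 (≡21 mod 8), so (4,21,28)→(4,-3,1)
−g: flip: (4,-3,1)→(1,3,4)
−g: translate: b→1 (≡3 mod 2), so (1,3,4)→(1,1,2)
−g: reduced (well bottom): (1,1,2) with a≤c, −a<b≤a
flip sign back: reduced form of g is (-1,-1,-2)
reduced forms (-1, -1, -2) vs (-1, -1, -2) ⇒ equivalent

yes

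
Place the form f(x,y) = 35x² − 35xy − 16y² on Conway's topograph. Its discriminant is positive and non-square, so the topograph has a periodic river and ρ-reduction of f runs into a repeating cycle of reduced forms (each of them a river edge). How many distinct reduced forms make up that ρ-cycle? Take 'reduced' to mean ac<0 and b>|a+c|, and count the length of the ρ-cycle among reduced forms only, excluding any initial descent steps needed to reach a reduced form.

D = 3465, ⌊√D⌋ = 58
descent: ρ → (-16,35,35)  [lands on river]
river: ρ → (35,35,-16)
river: ρ → (-16,29,41)
river: ρ → (41,53,-4)
river: ρ → (-4,51,54)
river: ρ → (54,57,-1)
river: ρ → (-1,57,54)
river: ρ → (54,51,-4)
river: ρ → (-4,53,41)
river: ρ → (41,29,-16)
ρ-cycle length = 10 (tail of 1 descent step not counted)

10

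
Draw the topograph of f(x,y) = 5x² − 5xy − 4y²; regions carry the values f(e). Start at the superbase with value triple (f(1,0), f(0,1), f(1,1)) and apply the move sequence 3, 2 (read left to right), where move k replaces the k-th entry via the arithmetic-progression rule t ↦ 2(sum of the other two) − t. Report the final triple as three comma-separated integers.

start (5,-4,-4) = (f(1,0),f(0,1),f(1,1))
replace slot 3: 2·(5+(-4)) − (-4) = 6 → (5,-4,6)
replace slot 2: 2·(5+6) − (-4) = 26 → (5,26,6)

5,26,6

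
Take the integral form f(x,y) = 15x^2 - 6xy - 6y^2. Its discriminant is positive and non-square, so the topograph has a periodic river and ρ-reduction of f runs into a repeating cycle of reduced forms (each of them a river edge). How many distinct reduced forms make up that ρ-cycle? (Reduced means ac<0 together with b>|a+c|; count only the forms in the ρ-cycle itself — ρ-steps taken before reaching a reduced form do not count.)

D = 396, ⌊√D⌋ = 19
descent: ρ → (-6,18,3)  [lands on river]
river: ρ → (3,18,-6)
ρ-cycle length = 2 (tail of 1 descent step not counted)

2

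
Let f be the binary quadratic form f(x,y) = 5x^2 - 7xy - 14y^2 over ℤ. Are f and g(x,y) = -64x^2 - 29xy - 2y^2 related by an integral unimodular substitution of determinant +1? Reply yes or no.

D₁ = 329, D₂ = 329
river cycle of f (length 16): (5, 13, -8), (-8, 3, 10), (10, 17, -1), (-1, 17, 10), (10, 3, -8), (-8, 13, 5), (5, 17, -2), (-2, 15, 13), (13, 11, -4), (-4, 13, 10), … (6 more)
river cycle of g (length 16): (-2, 17, 5), (5, 13, -8), (-8, 3, 10), (10, 17, -1), (-1, 17, 10), (10, 3, -8), (-8, 13, 5), (5, 17, -2), (-2, 15, 13), (13, 11, -4), … (6 more)
cycles coincide ⇒ equivalent

yes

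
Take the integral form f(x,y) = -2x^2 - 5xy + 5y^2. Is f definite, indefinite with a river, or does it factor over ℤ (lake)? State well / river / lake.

D = b²−4ac = (-5)² − 4·(-2)·5 = 65
D > 0 non-square ⇒ indefinite ⇒ periodic river

river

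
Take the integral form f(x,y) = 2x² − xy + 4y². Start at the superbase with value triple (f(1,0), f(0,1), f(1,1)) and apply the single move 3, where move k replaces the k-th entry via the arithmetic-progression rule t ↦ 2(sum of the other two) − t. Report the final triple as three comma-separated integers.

start (2,4,5) = (f(1,0),f(0,1),f(1,1))
replace slot 3: 2·(2+4) − 5 = 7 → (2,4,7)

2,4,7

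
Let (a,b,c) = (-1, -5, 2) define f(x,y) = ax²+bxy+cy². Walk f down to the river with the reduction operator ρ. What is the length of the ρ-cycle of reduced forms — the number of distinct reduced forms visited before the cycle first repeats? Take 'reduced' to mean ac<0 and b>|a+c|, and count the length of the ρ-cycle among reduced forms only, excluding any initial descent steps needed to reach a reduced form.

D = 33, ⌊√D⌋ = 5
descent: ρ → (2,5,-1)  [lands on river]
river: ρ → (-1,5,2)
river: ρ → (2,3,-3)
river: ρ → (-3,3,2)
ρ-cycle length = 4 (tail of 1 descent step not counted)

4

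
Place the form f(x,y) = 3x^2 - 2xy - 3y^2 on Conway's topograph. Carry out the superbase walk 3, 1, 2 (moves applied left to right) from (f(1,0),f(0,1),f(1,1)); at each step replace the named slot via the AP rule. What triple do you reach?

start (3,-3,-2) = (f(1,0),f(0,1),f(1,1))
replace slot 3: 2·(3+(-3)) − (-2) = 2 → (3,-3,2)
replace slot 1: 2·((-3)+2) − 3 = -5 → (-5,-3,2)
replace slot 2: 2·((-5)+2) − (-3) = -3 → (-5,-3,2)

-5,-3,2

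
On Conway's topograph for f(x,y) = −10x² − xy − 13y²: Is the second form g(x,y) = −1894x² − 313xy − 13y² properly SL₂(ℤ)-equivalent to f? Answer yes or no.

D₁ = -519, D₂ = -519
f is negative-definite; reduce −f:
−f: reduced (well bottom): (10,1,13) with a≤c, −a<b≤a
flip sign back: reduced form of f is (-10,-1,-13)
g is negative-definite; reduce −g:
−g: flip: (1894,313,13)→(13,-313,1894)
−g: translate: b→-1 (≡-313 mod 26), so (13,-313,1894)→(13,-1,10)
−g: flip: (13,-1,10)→(10,1,13)
−g: reduced (well bottom): (10,1,13) with a≤c, −a<b≤a
flip sign back: reduced form of g is (-10,-1,-13)
reduced forms (-10, -1, -13) vs (-10, -1, -13) ⇒ equivalent

yes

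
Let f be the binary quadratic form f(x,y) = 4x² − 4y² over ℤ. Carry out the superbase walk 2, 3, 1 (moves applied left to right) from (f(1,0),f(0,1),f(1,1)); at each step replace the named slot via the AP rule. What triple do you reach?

start (4,-4,0) = (f(1,0),f(0,1),f(1,1))
replace slot 2: 2·(4+0) − (-4) = 12 → (4,12,0)
replace slot 3: 2·(4+12) − 0 = 32 → (4,12,32)
replace slot 1: 2·(12+32) − 4 = 84 → (84,12,32)

84,12,32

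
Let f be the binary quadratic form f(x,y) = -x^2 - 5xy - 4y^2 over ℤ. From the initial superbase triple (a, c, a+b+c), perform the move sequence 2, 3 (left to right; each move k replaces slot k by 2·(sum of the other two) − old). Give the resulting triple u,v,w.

start (-1,-4,-10) = (f(1,0),f(0,1),f(1,1))
replace slot 2: 2·((-1)+(-10)) − (-4) = -18 → (-1,-18,-10)
replace slot 3: 2·((-1)+(-18)) − (-10) = -28 → (-1,-18,-28)

-1,-18,-28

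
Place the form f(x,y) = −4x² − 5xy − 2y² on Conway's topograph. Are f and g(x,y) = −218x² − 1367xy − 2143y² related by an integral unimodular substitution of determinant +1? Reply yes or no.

D₁ = -7, D₂ = -7
f is negative-definite; reduce −f:
−f: translate: b→-3 (≡5 mod 8), so (4,5,2)→(4,-3,1)
−f: flip: (4,-3,1)→(1,3,4)
−f: translate: b→1 (≡3 mod 2), so (1,3,4)→(1,1,2)
−f: reduced (well bottom): (1,1,2) with a≤c, −a<b≤a
flip sign back: reduced form of f is (-1,-1,-2)
g is negative-definite; reduce −g:
−g: translate: b→59 (≡1367 mod 436), so (218,1367,2143)→(218,59,4)
−g: flip: (218,59,4)→(4,-59,218)
−g: translate: b→-3 (≡-59 mod 8), so (4,-59,218)→(4,-3,1)
−g: flip: (4,-3,1)→(1,3,4)
−g: translate: b→1 (≡3 mod 2), so (1,3,4)→(1,1,2)
−g: reduced (well bottom): (1,1,2) with a≤c, −a<b≤a
flip sign back: reduced form of g is (-1,-1,-2)
reduced forms (-1, -1, -2) vs (-1, -1, -2) ⇒ equivalent

yes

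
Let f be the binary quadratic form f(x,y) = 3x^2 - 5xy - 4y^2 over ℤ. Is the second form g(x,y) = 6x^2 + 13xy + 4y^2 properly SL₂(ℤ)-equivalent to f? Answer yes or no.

D₁ = 73, D₂ = 73
river cycle of f (length 18): (-4, 5, 3), (3, 7, -2), (-2, 5, 6), (6, 7, -1), (-1, 7, 6), (6, 5, -2), (-2, 7, 3), (3, 5, -4), (-4, 3, 4), (4, 5, -3), … (8 more)
river cycle of g (length 18): (4, 3, -4), (-4, 5, 3), (3, 7, -2), (-2, 5, 6), (6, 7, -1), (-1, 7, 6), (6, 5, -2), (-2, 7, 3), (3, 5, -4), (-4, 3, 4), … (8 more)
cycles coincide ⇒ equivalent

yes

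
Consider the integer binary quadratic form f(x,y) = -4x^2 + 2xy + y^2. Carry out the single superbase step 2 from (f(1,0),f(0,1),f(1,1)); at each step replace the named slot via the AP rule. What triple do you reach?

start (-4,1,-1) = (f(1,0),f(0,1),f(1,1))
replace slot 2: 2·((-4)+(-1)) − 1 = -11 → (-4,-11,-1)

-4,-11,-1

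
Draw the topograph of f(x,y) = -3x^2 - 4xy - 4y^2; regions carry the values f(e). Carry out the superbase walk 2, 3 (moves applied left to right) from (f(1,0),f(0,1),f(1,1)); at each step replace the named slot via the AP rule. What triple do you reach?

start (-3,-4,-11) = (f(1,0),f(0,1),f(1,1))
replace slot 2: 2·((-3)+(-11)) − (-4) = -24 → (-3,-24,-11)
replace slot 3: 2·((-3)+(-24)) − (-11) = -43 → (-3,-24,-43)

-3,-24,-43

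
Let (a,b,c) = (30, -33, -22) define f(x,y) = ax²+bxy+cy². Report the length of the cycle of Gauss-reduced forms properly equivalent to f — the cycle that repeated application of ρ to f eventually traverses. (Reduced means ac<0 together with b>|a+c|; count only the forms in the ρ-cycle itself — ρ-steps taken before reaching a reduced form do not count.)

D = 3729, ⌊√D⌋ = 61
descent: ρ → (-22,33,30)  [lands on river]
river: ρ → (30,27,-25)
river: ρ → (-25,23,32)
river: ρ → (32,41,-16)
river: ρ → (-16,55,11)
river: ρ → (11,55,-16)
river: ρ → (-16,41,32)
river: ρ → (32,23,-25)
river: ρ → (-25,27,30)
river: ρ → (30,33,-22)
river: ρ → (-22,55,8)
river: ρ → (8,57,-15)
river: ρ → (-15,33,44)
river: ρ → (44,55,-4)
river: ρ → (-4,57,30)
river: ρ → (30,3,-31)
river: ρ → (-31,59,2)
river: ρ → (2,61,-1)
river: ρ → (-1,61,2)
river: ρ → (2,59,-31)
river: ρ → (-31,3,30)
river: ρ → (30,57,-4)
river: ρ → (-4,55,44)
river: ρ → (44,33,-15)
river: ρ → (-15,57,8)
river: ρ → (8,55,-22)
ρ-cycle length = 26 (tail of 1 descent step not counted)

26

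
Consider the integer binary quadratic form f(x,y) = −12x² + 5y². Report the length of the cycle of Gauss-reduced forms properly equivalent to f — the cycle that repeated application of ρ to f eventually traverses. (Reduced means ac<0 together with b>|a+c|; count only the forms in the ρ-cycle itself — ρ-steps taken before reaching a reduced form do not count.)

D = 240, ⌊√D⌋ = 15
descent: ρ → (5,10,-7)  [lands on river]
river: ρ → (-7,4,8)
river: ρ → (8,12,-3)
river: ρ → (-3,12,8)
river: ρ → (8,4,-7)
river: ρ → (-7,10,5)
ρ-cycle length = 6 (tail of 1 descent step not counted)

6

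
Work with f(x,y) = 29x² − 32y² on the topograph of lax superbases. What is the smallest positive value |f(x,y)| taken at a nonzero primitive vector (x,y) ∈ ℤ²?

descent: ρ → (-32,0,29)
descent: ρ → (29,58,-3)  [lands on river]
river: ρ → (-3,56,48)
river: ρ → (48,40,-11)
river: ρ → (-11,48,32)
river: ρ → (32,16,-27)
river: ρ → (-27,38,21)
river: ρ → (21,46,-19)
river: ρ → (-19,30,37)
river: ρ → (37,44,-12)
river: ρ → (-12,52,21)
river: ρ → (21,32,-32)
river: ρ → (-32,32,21)
river: ρ → (21,52,-12)
river: ρ → (-12,44,37)
river: ρ → (37,30,-19)
river: ρ → (-19,46,21)
river: ρ → (21,38,-27)
river: ρ → (-27,16,32)
river: ρ → (32,48,-11)
river: ρ → (-11,40,48)
river: ρ → (48,56,-3)
river: ρ → (-3,58,29)
closes: descent 2, river 22
min |a| on river = 3

3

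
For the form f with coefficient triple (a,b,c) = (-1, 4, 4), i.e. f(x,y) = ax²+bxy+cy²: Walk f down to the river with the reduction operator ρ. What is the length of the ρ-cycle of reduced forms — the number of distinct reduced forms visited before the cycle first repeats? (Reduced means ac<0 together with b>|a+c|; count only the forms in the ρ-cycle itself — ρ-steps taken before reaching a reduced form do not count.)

D = 32, ⌊√D⌋ = 5
river: ρ → (4,4,-1)
river: ρ → (-1,4,4)
ρ-cycle length = 2 (tail of 0 descent steps not counted)

2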